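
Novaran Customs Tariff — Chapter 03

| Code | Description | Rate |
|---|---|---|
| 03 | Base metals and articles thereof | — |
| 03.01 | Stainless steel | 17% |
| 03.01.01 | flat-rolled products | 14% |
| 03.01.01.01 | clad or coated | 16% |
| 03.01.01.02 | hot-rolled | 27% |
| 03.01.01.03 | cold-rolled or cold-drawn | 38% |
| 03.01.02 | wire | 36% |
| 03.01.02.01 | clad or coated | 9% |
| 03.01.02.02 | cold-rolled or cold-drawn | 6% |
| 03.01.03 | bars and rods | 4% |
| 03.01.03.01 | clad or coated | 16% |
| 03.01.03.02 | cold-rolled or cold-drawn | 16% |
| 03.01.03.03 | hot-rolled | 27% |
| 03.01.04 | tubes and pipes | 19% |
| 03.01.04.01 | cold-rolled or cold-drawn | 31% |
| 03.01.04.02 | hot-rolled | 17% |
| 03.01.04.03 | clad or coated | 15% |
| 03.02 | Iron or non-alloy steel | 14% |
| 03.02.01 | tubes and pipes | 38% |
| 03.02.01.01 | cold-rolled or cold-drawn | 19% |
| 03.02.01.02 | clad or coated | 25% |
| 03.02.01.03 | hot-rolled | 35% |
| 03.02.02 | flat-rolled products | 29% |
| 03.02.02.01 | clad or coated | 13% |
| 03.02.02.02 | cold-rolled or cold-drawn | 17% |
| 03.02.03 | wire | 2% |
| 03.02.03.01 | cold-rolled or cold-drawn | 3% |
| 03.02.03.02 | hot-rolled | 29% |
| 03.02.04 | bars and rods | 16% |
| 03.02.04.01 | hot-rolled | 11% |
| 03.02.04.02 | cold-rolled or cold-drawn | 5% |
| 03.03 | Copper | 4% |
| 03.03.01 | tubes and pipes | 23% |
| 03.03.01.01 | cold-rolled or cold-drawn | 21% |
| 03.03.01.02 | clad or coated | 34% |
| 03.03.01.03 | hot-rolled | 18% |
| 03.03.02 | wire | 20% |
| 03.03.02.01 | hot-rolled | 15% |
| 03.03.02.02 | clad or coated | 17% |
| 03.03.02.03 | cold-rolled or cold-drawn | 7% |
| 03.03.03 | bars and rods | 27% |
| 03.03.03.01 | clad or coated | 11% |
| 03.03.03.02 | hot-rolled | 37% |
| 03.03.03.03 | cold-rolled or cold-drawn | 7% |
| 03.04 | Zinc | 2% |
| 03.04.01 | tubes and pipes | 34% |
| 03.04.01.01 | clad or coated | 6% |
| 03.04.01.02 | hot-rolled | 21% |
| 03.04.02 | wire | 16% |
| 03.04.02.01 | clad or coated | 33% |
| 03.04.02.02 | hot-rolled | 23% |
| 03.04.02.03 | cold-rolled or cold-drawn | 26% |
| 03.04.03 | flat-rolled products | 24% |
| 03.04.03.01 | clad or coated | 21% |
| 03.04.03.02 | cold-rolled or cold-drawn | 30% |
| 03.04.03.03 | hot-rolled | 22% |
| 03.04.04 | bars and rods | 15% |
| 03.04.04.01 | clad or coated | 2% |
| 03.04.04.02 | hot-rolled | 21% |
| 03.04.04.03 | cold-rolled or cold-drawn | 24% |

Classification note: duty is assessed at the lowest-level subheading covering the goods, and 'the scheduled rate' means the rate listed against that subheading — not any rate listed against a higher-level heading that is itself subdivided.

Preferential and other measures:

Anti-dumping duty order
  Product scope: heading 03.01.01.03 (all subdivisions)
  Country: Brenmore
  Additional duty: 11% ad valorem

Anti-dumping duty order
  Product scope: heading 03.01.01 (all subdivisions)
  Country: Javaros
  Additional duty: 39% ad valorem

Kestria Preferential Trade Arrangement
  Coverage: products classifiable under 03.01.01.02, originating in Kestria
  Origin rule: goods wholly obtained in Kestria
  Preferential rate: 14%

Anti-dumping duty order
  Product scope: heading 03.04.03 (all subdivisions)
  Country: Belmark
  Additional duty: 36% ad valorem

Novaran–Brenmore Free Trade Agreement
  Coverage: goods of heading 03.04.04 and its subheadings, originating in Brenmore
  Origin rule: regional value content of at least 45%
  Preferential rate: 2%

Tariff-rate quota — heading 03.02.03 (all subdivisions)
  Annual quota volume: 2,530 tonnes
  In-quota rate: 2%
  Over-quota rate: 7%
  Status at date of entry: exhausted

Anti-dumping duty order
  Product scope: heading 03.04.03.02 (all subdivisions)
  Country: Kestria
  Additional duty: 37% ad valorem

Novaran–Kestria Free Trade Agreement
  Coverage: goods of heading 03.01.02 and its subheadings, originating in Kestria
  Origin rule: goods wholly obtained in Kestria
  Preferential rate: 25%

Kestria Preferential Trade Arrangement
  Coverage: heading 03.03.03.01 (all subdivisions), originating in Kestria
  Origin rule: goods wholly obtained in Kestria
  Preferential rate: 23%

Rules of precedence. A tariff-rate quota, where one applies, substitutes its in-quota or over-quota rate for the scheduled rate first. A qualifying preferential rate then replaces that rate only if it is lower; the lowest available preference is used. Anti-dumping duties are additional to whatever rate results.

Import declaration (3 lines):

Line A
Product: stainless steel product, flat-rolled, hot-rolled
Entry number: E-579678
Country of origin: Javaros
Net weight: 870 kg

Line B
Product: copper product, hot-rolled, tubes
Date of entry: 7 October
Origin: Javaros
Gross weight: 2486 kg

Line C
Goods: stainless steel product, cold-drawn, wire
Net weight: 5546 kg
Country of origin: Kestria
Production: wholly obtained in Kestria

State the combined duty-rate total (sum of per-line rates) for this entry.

Line A: stainless steel → 03.01; flat-rolled → 03.01.01; hot-rolled → 03.01.01.02. Scheduled 27%. anti-dumping (Javaros, 03.01.01): +39%; total 27% + 39% = 66%. → 66%.
Line B: copper → 03.03; tubes → 03.03.01; hot-rolled → 03.03.01.03. Scheduled 18%. No special measure applies. → 18%.
Line C: stainless steel → 03.01; wire → 03.01.02; cold-drawn → 03.01.02.02. Scheduled 6%. Kestria agreement on 03.01.01.02: 03.01.02.02 not covered; Kestria agreement on 03.01.02: wholly obtained → 25% available; Kestria agreement on 03.03.03.01: 03.01.02.02 not covered; preference 25% not lower than 6% → no reduction. → 6%.
Sum: 66% + 18% + 6% = 90%.

90%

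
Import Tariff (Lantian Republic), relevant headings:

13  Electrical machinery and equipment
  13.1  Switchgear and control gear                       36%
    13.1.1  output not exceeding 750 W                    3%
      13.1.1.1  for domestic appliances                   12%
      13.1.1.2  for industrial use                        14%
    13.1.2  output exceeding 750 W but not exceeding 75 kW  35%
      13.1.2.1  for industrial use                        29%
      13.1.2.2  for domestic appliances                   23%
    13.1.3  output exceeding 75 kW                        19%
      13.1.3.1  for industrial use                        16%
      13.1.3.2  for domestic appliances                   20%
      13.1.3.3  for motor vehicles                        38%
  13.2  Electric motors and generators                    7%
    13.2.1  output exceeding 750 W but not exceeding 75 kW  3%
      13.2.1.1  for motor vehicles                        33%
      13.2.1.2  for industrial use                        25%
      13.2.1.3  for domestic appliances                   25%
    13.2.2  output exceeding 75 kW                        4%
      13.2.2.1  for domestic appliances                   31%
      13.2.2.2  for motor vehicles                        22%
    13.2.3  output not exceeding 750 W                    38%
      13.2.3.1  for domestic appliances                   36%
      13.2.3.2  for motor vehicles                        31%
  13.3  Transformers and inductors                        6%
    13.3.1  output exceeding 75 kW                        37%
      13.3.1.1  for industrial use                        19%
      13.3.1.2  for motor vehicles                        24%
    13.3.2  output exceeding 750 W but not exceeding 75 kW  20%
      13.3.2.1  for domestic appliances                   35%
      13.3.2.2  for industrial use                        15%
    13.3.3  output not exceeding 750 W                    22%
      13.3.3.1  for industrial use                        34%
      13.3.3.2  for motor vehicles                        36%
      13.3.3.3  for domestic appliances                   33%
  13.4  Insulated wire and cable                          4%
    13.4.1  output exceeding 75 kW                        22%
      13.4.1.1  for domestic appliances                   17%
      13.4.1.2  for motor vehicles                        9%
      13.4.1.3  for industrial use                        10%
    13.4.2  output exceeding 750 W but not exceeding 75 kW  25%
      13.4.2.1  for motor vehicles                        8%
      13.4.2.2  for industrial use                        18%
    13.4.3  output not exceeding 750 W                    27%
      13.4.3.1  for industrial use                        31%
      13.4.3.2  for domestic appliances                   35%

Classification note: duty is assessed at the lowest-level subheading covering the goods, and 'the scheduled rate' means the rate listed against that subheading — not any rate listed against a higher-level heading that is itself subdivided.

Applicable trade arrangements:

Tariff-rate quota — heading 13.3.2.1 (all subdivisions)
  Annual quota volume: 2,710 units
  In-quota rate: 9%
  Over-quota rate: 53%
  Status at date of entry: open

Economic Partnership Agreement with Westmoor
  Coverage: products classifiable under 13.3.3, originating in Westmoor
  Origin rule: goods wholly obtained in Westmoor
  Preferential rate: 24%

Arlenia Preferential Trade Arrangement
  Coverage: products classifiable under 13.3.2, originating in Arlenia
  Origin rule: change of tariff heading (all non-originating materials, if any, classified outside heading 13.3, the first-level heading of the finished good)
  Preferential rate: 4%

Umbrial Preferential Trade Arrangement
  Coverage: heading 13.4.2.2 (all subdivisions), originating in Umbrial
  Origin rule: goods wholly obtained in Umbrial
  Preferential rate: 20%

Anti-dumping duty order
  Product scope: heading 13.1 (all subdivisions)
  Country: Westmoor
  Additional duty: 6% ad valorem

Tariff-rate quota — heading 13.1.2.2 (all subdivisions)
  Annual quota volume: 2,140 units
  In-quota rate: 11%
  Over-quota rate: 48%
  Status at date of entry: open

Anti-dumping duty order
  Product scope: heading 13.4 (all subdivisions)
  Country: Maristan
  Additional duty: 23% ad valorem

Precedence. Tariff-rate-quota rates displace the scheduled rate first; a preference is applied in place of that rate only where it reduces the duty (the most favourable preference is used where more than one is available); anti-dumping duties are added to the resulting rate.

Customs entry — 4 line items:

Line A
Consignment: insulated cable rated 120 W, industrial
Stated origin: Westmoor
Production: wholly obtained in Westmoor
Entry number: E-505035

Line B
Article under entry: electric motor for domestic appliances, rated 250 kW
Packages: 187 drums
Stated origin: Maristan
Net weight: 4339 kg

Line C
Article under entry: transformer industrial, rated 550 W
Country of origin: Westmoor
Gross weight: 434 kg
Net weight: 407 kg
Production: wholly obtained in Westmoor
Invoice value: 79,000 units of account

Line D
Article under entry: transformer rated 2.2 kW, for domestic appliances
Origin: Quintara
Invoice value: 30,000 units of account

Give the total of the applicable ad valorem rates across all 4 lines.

95%

Line A: insulated cable → 13.4; rated 120 W → 13.4.3; industrial → 13.4.3.1. Scheduled 31%. Westmoor agreement on 13.3.3: 13.4.3.1 not covered. → 31%.
Line B: electric motor → 13.2; rated 250 kW → 13.2.2; for domestic appliances → 13.2.2.1. Scheduled 31%. No special measure applies. → 31%.
Line C: transformer → 13.3; rated 550 W → 13.3.3; industrial → 13.3.3.1. Scheduled 34%. Westmoor agreement on 13.3.3: wholly obtained → 24% available; preferential 24%. → 24%.
Line D: transformer → 13.3; rated 2.2 kW → 13.3.2; for domestic appliances → 13.3.2.1. Scheduled 35%. quota on 13.3.2.1 open → in-quota 9%. → 9%.
Sum: 31% + 31% + 24% + 9% = 95%.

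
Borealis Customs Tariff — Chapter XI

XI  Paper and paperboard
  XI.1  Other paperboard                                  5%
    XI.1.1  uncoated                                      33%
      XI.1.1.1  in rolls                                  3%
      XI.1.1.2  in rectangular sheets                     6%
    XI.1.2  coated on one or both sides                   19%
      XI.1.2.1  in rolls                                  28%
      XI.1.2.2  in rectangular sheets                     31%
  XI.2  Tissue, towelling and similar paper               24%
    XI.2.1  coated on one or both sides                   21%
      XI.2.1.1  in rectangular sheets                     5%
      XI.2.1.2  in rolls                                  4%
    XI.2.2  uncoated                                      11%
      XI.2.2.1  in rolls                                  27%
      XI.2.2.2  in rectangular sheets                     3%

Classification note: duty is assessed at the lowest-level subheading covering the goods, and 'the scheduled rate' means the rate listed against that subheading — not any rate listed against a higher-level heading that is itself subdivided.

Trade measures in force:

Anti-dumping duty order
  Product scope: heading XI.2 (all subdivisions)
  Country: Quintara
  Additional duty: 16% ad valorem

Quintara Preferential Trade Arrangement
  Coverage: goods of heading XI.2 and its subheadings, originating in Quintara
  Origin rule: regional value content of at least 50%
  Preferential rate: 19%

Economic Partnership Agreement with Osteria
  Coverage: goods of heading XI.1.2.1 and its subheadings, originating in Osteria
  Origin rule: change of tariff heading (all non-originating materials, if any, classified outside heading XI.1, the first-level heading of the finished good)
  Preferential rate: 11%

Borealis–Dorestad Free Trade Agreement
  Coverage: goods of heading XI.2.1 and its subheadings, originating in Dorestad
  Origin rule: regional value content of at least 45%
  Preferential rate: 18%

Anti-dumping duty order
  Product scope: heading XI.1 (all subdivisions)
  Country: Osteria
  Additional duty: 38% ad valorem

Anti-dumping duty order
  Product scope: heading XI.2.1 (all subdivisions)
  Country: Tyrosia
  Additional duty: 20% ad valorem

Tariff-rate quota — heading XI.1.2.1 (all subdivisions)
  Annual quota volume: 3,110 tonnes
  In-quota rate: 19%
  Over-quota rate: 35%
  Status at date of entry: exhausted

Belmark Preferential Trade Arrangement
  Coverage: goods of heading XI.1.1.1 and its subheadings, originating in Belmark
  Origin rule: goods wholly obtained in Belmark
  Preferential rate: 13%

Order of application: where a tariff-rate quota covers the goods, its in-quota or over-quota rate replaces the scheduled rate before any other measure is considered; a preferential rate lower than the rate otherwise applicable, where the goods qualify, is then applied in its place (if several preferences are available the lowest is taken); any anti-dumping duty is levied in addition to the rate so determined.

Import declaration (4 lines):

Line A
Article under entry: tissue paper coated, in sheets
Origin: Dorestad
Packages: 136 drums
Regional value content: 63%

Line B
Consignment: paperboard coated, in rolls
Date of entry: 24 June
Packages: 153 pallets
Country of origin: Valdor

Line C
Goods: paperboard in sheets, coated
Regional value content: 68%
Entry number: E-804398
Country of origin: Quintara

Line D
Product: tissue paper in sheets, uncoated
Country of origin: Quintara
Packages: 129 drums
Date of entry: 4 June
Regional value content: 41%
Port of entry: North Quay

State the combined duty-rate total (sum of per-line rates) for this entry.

90%

Line A: tissue paper → XI.2; coated → XI.2.1; in sheets → XI.2.1.1. Scheduled 5%. Dorestad agreement on XI.2.1: RVC ≥ 45% → 18% available; preference 18% not lower than 5% → no reduction. → 5%.
Line B: paperboard → XI.1; coated → XI.1.2; in rolls → XI.1.2.1. Scheduled 28%. quota on XI.1.2.1 exhausted → over-quota 35%. → 35%.
Line C: paperboard → XI.1; coated → XI.1.2; in sheets → XI.1.2.2. Scheduled 31%. Quintara agreement on XI.2: XI.1.2.2 not covered. → 31%.
Line D: tissue paper → XI.2; uncoated → XI.2.2; in sheets → XI.2.2.2. Scheduled 3%. Quintara agreement on XI.2: RVC < 50%; anti-dumping (Quintara, XI.2): +16%; total 3% + 16% = 19%. → 19%.
Sum: 5% + 35% + 31% + 19% = 90%.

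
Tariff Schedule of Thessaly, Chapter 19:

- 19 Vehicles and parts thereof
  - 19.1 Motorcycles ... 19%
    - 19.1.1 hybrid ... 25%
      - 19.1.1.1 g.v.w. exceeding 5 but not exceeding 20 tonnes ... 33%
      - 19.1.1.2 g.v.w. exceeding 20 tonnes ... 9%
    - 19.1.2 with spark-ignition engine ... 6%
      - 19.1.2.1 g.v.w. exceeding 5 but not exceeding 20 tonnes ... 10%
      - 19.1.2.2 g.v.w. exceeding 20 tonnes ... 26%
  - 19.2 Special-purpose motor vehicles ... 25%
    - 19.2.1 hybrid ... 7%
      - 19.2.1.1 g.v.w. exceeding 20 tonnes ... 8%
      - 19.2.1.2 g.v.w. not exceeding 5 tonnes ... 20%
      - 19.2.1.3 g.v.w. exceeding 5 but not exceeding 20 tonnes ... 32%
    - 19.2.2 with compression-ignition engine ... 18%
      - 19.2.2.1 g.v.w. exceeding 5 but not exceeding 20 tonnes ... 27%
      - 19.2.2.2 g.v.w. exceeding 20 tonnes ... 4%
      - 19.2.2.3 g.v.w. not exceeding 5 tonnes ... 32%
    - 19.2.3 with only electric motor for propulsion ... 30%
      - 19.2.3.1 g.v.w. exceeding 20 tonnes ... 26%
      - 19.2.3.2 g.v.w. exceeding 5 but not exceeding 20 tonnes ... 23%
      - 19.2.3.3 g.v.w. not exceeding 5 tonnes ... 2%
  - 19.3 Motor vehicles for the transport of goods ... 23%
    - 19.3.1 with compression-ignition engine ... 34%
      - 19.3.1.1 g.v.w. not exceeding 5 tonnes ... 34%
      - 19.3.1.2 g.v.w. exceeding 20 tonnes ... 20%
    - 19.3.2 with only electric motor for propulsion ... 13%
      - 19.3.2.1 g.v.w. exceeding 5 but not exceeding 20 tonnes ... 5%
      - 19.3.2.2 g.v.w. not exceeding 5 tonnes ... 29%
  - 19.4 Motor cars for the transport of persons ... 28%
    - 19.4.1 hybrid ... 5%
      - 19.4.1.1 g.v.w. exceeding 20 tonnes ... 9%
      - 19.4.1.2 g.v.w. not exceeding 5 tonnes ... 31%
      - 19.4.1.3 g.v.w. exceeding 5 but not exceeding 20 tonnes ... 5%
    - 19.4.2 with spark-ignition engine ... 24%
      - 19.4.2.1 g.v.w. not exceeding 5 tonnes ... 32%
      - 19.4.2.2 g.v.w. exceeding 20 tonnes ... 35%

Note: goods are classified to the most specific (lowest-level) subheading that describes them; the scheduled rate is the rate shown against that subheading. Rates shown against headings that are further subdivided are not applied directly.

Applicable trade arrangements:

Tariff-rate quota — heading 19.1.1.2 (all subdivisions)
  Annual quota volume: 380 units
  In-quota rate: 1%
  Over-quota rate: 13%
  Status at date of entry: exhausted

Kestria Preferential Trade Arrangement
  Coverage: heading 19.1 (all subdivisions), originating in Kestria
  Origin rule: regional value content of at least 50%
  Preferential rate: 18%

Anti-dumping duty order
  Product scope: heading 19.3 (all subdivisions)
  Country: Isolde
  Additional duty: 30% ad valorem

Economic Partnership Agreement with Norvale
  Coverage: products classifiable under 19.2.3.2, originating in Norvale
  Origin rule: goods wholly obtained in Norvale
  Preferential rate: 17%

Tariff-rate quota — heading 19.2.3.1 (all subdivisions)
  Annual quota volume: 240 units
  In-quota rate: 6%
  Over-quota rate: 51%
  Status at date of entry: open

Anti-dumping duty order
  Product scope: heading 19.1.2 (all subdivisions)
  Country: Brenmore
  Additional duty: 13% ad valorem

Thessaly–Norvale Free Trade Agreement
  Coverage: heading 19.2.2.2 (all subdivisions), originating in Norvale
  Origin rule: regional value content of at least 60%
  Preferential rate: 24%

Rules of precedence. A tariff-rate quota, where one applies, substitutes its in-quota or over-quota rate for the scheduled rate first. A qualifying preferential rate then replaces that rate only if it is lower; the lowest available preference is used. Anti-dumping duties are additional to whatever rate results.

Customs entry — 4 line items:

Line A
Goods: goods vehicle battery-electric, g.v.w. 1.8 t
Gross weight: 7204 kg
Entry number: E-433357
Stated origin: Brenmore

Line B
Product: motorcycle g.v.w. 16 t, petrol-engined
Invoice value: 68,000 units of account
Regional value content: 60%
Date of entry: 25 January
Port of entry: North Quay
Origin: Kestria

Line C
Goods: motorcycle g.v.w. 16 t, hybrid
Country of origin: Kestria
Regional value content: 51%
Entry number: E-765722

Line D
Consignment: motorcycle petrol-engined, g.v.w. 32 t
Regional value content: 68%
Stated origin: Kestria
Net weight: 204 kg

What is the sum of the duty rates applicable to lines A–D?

75%

Line A: goods vehicle → 19.3; battery-electric → 19.3.2; g.v.w. 1.8 t → 19.3.2.2. Scheduled 29%. No special measure applies. → 29%.
Line B: motorcycle → 19.1; petrol-engined → 19.1.2; g.v.w. 16 t → 19.1.2.1. Scheduled 10%. Kestria agreement on 19.1: RVC ≥ 50% → 18% available; preference 18% not lower than 10% → no reduction. → 10%.
Line C: motorcycle → 19.1; hybrid → 19.1.1; g.v.w. 16 t → 19.1.1.1. Scheduled 33%. Kestria agreement on 19.1: RVC ≥ 50% → 18% available; preferential 18%. → 18%.
Line D: motorcycle → 19.1; petrol-engined → 19.1.2; g.v.w. 32 t → 19.1.2.2. Scheduled 26%. Kestria agreement on 19.1: RVC ≥ 50% → 18% available; preferential 18%. → 18%.
Sum: 29% + 10% + 18% + 18% = 75%.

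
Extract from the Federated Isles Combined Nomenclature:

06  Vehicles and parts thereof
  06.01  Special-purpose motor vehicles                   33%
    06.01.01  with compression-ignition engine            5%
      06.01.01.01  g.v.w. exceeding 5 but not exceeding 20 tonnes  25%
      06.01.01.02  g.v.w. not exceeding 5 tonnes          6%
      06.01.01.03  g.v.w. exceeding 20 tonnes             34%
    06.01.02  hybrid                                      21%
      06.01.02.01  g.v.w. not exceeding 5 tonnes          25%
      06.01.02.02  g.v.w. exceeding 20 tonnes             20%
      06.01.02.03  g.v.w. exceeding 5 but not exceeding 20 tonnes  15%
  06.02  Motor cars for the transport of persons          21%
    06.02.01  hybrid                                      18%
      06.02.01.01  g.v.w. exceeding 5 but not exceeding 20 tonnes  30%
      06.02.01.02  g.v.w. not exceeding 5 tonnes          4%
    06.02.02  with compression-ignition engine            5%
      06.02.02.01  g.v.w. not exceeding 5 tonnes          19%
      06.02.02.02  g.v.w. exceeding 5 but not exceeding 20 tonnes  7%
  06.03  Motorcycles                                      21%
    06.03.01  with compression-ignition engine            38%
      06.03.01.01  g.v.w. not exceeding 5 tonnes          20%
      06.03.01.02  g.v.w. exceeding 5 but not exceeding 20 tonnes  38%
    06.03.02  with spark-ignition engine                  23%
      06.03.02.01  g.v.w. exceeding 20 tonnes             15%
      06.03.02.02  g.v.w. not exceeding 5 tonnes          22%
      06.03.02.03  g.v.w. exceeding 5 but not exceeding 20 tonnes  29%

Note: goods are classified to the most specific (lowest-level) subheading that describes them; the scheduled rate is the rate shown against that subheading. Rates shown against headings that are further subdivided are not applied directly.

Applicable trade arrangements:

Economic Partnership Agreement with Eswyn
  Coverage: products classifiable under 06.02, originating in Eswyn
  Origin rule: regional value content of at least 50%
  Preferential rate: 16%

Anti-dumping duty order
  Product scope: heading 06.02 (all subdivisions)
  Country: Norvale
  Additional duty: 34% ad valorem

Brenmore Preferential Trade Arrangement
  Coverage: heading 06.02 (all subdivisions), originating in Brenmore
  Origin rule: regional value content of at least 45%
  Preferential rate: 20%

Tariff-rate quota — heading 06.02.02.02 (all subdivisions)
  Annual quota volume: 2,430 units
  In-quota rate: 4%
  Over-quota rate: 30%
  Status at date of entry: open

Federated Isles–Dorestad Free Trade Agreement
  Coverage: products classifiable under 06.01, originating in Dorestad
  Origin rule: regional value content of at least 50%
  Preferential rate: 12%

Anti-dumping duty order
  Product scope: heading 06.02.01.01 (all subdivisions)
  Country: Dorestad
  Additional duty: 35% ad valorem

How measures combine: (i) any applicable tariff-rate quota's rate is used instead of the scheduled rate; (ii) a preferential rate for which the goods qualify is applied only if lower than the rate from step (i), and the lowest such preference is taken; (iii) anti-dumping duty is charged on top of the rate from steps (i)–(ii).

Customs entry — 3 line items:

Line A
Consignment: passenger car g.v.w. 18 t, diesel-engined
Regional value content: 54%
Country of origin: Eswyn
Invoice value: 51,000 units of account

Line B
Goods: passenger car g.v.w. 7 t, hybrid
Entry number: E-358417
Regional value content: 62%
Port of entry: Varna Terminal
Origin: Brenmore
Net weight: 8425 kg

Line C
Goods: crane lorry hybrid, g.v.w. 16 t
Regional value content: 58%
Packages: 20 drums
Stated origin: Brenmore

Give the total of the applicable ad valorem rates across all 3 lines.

Line A: passenger car → 06.02; diesel-engined → 06.02.02; g.v.w. 18 t → 06.02.02.02. Scheduled 7%. quota on 06.02.02.02 open → in-quota 4%; Eswyn agreement on 06.02: RVC ≥ 50% → 16% available; preference 16% not lower than 4% → no reduction. → 4%.
Line B: passenger car → 06.02; hybrid → 06.02.01; g.v.w. 7 t → 06.02.01.01. Scheduled 30%. Brenmore agreement on 06.02: RVC ≥ 45% → 20% available; preferential 20%. → 20%.
Line C: crane lorry → 06.01; hybrid → 06.01.02; g.v.w. 16 t → 06.01.02.03. Scheduled 15%. Brenmore agreement on 06.02: 06.01.02.03 not covered. → 15%.
Sum: 4% + 20% + 15% = 39%.

39%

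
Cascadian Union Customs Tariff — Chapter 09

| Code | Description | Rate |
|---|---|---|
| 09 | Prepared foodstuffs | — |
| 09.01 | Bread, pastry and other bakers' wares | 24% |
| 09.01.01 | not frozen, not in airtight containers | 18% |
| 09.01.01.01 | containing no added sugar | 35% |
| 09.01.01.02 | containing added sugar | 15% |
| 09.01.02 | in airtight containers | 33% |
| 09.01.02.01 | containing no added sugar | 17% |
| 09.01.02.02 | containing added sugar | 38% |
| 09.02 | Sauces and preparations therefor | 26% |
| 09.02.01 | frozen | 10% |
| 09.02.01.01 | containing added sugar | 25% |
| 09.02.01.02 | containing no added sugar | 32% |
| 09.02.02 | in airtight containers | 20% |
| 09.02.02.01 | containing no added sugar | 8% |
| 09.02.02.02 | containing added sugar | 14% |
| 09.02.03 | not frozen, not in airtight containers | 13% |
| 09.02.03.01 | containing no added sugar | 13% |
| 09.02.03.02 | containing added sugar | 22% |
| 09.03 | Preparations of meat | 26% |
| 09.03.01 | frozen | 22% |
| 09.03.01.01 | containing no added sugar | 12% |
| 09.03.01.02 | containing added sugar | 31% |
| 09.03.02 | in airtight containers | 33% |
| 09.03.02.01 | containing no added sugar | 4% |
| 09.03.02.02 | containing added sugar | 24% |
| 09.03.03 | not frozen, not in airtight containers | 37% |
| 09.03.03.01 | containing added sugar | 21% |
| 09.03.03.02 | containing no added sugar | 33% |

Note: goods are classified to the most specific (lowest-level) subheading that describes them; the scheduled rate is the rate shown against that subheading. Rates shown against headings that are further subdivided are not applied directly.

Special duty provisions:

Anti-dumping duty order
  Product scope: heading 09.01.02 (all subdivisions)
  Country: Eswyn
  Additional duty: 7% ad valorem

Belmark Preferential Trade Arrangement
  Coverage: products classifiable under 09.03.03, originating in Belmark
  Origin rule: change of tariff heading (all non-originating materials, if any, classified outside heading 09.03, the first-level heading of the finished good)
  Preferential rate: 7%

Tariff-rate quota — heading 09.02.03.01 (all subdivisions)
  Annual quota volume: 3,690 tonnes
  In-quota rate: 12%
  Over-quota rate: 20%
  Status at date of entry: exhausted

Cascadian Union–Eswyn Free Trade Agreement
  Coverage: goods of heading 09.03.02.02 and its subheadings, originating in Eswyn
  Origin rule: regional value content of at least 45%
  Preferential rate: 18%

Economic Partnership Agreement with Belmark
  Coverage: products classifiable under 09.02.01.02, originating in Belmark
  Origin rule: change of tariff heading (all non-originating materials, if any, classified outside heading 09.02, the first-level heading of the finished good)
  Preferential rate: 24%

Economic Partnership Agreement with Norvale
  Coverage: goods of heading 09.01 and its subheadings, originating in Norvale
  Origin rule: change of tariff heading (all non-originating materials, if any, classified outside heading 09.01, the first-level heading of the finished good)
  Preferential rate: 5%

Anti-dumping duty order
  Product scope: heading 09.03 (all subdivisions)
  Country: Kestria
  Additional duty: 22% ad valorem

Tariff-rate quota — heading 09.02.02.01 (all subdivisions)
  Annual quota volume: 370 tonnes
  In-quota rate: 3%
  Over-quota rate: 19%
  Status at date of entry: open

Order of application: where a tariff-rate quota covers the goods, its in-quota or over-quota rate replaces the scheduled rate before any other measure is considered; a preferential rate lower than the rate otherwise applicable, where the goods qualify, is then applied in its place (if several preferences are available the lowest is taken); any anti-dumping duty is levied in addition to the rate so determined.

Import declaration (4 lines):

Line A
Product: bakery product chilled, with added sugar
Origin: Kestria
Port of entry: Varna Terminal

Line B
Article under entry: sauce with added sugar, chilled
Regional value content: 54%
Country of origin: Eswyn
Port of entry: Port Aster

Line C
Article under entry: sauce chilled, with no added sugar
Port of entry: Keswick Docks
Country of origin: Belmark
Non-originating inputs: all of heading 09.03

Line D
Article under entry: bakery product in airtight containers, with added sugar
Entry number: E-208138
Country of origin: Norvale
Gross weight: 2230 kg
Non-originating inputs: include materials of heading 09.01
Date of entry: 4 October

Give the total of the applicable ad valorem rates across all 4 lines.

Line A: bakery product → 09.01; chilled → 09.01.01; with added sugar → 09.01.01.02. Scheduled 15%. No special measure applies. → 15%.
Line B: sauce → 09.02; chilled → 09.02.03; with added sugar → 09.02.03.02. Scheduled 22%. Eswyn agreement on 09.03.02.02: 09.02.03.02 not covered. → 22%.
Line C: sauce → 09.02; chilled → 09.02.03; with no added sugar → 09.02.03.01. Scheduled 13%. quota on 09.02.03.01 exhausted → over-quota 20%; Belmark agreement on 09.03.03: 09.02.03.01 not covered; Belmark agreement on 09.02.01.02: 09.02.03.01 not covered. → 20%.
Line D: bakery product → 09.01; in airtight containers → 09.01.02; with added sugar → 09.01.02.02. Scheduled 38%. Norvale agreement on 09.01: CTH not met. → 38%.
Sum: 15% + 22% + 20% + 38% = 95%.

95%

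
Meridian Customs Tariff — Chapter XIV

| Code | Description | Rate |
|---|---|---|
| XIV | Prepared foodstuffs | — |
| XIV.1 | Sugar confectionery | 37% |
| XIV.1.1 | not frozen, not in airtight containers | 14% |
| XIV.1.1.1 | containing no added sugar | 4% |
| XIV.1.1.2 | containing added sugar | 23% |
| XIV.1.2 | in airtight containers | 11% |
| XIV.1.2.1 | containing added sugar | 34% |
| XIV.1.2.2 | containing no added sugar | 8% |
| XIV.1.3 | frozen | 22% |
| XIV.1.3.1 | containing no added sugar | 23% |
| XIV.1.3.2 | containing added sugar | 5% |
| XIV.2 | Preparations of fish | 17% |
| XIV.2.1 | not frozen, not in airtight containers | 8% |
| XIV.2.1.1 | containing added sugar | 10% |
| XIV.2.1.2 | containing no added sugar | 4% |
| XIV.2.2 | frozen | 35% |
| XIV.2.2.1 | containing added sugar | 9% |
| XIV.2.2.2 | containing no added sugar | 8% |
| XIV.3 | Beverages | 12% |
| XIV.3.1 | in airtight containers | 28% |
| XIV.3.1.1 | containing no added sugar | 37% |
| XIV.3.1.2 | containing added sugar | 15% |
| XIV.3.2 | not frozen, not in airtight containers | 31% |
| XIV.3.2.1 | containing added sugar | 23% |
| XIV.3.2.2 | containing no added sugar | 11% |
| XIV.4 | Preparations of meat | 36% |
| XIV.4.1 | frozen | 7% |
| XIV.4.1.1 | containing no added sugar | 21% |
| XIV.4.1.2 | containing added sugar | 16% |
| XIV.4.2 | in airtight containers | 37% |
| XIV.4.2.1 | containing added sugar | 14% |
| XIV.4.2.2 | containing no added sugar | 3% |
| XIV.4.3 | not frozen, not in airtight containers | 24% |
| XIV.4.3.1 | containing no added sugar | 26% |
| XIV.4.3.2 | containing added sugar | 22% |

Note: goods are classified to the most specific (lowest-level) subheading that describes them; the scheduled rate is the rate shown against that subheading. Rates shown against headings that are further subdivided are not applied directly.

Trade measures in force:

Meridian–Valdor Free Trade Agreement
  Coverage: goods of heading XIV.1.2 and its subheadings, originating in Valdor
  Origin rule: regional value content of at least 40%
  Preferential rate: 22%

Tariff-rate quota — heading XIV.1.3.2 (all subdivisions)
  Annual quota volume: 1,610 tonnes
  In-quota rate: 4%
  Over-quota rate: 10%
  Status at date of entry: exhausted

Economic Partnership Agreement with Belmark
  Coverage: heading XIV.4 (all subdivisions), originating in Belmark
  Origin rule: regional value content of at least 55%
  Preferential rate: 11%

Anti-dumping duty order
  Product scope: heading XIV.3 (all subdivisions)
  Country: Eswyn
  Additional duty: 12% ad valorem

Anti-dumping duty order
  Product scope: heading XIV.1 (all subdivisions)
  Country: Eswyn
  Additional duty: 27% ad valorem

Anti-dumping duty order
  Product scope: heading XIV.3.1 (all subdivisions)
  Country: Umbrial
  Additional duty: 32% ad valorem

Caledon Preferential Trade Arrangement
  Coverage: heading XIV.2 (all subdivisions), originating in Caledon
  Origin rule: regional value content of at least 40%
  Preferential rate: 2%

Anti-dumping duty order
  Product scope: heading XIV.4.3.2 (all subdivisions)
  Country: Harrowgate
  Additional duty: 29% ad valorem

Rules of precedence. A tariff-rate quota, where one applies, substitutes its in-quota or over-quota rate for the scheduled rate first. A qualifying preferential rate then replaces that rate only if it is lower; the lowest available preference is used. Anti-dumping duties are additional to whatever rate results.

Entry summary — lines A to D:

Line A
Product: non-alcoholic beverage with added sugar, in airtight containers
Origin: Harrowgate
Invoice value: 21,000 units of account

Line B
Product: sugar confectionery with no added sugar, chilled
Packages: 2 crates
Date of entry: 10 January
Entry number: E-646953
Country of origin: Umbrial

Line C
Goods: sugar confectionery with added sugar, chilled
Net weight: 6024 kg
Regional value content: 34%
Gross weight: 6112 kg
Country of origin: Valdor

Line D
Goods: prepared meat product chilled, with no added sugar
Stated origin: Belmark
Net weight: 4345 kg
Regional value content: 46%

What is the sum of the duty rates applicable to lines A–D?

Line A: non-alcoholic beverage → XIV.3; in airtight containers → XIV.3.1; with added sugar → XIV.3.1.2. Scheduled 15%. No special measure applies. → 15%.
Line B: sugar confectionery → XIV.1; chilled → XIV.1.1; with no added sugar → XIV.1.1.1. Scheduled 4%. No special measure applies. → 4%.
Line C: sugar confectionery → XIV.1; chilled → XIV.1.1; with added sugar → XIV.1.1.2. Scheduled 23%. Valdor agreement on XIV.1.2: XIV.1.1.2 not covered. → 23%.
Line D: prepared meat product → XIV.4; chilled → XIV.4.3; with no added sugar → XIV.4.3.1. Scheduled 26%. Belmark agreement on XIV.4: RVC < 55%. → 26%.
Sum: 15% + 4% + 23% + 26% = 68%.

68%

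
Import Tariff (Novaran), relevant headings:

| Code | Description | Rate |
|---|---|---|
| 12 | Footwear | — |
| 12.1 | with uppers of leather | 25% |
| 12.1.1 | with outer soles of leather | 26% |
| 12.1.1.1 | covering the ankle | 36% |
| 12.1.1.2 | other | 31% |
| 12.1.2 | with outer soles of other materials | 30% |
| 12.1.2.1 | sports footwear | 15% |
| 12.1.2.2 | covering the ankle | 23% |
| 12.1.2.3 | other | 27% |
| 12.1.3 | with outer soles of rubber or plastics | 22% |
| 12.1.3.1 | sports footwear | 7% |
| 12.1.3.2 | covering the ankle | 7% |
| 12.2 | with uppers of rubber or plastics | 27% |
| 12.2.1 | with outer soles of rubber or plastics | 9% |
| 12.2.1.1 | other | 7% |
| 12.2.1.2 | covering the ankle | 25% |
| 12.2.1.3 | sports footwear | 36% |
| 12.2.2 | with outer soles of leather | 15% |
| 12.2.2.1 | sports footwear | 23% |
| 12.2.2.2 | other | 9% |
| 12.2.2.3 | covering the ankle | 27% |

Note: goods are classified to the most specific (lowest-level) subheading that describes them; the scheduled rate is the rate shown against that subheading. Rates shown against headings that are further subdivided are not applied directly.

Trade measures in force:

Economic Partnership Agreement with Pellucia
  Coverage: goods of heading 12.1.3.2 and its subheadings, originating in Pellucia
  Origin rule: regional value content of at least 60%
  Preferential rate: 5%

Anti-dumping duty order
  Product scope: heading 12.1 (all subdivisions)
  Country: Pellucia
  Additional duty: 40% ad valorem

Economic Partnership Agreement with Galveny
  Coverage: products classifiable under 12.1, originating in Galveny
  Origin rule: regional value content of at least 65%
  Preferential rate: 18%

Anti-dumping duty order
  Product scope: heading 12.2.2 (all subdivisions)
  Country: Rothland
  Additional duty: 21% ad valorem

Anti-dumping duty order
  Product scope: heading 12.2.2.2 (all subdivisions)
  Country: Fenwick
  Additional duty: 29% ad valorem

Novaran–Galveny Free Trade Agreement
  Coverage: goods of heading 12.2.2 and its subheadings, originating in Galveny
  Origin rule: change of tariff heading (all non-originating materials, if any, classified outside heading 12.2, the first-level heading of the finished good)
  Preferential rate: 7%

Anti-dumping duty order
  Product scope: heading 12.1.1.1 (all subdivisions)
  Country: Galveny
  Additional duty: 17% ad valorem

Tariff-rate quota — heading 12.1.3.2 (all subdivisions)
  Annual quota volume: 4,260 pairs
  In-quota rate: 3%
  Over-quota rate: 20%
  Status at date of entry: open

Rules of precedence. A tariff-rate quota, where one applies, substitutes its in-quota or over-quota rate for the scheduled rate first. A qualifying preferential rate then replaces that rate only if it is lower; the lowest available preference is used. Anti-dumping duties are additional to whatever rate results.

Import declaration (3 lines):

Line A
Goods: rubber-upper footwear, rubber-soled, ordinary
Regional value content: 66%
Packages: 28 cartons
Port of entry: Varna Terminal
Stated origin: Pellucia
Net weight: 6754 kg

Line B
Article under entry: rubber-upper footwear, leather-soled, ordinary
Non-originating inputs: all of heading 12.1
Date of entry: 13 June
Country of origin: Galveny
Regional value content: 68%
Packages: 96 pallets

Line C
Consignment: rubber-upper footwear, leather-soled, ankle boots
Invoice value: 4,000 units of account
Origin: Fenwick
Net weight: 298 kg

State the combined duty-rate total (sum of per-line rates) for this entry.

41%

Line A: rubber-upper → 12.2; rubber-soled → 12.2.1; ordinary → 12.2.1.1. Scheduled 7%. Pellucia agreement on 12.1.3.2: 12.2.1.1 not covered. → 7%.
Line B: rubber-upper → 12.2; leather-soled → 12.2.2; ordinary → 12.2.2.2. Scheduled 9%. Galveny agreement on 12.1: 12.2.2.2 not covered; Galveny agreement on 12.2.2: CTH met → 7% available; preferential 7%. → 7%.
Line C: rubber-upper → 12.2; leather-soled → 12.2.2; ankle boots → 12.2.2.3. Scheduled 27%. No special measure applies. → 27%.
Sum: 7% + 7% + 27% = 41%.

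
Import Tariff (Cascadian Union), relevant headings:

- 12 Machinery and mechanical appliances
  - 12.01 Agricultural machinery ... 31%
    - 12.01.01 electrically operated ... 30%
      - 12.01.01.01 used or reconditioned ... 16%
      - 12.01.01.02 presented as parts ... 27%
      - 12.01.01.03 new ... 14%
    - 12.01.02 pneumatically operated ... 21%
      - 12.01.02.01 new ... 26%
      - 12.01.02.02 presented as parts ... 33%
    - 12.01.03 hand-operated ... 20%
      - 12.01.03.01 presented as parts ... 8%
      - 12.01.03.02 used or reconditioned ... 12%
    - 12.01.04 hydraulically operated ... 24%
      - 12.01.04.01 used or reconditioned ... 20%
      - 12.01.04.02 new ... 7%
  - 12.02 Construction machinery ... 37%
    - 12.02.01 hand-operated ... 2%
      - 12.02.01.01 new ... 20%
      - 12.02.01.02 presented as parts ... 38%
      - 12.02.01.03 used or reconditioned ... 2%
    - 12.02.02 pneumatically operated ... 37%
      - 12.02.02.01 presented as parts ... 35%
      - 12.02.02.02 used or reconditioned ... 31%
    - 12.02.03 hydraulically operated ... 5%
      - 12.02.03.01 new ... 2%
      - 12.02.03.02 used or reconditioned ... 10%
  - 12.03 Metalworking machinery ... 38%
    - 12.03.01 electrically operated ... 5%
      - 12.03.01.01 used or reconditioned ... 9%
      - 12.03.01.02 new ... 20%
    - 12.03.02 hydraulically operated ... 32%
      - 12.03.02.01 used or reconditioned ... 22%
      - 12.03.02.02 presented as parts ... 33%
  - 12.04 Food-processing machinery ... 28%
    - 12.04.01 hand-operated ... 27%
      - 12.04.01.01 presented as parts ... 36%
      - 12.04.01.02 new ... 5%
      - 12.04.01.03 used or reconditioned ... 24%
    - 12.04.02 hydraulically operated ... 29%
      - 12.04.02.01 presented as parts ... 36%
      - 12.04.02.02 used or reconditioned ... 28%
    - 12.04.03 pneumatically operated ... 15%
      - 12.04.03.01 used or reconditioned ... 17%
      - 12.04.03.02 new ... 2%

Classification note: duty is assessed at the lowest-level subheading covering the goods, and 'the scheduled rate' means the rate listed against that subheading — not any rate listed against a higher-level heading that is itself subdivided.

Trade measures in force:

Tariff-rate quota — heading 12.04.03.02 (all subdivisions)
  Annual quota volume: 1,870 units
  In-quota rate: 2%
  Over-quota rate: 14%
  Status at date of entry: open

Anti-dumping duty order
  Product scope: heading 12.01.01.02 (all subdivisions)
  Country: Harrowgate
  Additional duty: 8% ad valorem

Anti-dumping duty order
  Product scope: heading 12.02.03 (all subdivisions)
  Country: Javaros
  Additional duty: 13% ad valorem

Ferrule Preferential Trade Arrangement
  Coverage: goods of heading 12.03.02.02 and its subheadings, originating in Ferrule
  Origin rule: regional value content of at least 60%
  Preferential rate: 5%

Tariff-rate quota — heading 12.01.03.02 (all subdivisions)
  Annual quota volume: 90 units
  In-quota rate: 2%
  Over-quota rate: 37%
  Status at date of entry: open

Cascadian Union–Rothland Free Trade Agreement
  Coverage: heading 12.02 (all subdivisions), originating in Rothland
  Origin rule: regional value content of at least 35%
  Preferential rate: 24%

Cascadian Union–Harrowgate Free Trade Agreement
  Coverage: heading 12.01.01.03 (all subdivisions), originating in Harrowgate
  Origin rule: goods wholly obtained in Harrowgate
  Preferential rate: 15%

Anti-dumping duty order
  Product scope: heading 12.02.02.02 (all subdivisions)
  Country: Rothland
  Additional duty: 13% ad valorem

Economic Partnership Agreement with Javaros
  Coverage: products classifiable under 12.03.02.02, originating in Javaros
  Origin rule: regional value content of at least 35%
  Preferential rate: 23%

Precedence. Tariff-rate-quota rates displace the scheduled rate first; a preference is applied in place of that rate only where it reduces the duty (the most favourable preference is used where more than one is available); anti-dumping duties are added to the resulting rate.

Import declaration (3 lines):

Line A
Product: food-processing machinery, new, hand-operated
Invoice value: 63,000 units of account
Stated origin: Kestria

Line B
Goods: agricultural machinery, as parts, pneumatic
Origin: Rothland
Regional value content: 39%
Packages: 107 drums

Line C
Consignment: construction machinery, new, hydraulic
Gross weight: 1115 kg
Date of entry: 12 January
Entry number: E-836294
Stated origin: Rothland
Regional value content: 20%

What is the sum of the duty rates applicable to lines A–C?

Line A: food-processing → 12.04; hand-operated → 12.04.01; new → 12.04.01.02. Scheduled 5%. No special measure applies. → 5%.
Line B: agricultural → 12.01; pneumatic → 12.01.02; as parts → 12.01.02.02. Scheduled 33%. Rothland agreement on 12.02: 12.01.02.02 not covered. → 33%.
Line C: construction → 12.02; hydraulic → 12.02.03; new → 12.02.03.01. Scheduled 2%. Rothland agreement on 12.02: RVC < 35%. → 2%.
Sum: 5% + 33% + 2% = 40%.

40%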